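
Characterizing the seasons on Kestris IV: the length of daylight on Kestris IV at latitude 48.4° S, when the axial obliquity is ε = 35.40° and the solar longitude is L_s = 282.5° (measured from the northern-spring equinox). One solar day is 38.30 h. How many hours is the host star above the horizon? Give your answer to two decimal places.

Solar declination: sin δ = sin ε · sin L_s = sin 35.40° × sin 282.5° = -0.56555, so δ = -34.440°.
cos h₀ = −tan ϕ · tan δ = −tan(-48.4°) × tan(-34.440°) = -0.7724, so h₀ = 2.4534 rad = 140.57°.
Daylight = 2h₀/(2π) × 38.30 h = (2.4534/π) × 38.30 = 29.91 h.

29.91 h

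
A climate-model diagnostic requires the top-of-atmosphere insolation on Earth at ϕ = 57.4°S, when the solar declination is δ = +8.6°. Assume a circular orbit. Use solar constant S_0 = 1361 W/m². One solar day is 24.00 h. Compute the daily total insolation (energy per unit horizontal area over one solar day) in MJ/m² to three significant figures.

cos h₀ = −tan(-57.4°) tan(+8.600°) = 0.2365, h₀ = 1.3321 rad.
Bracket: h₀ sin ϕ sin δ + cos ϕ cos δ sin h₀ = 1.3321×-0.84245×0.14954 + 0.53877×0.98876×0.97164 = -0.167818 + 0.517606 = 0.349788.
Q̄ = (S_0/π) × [bracket] = (1361/π) × 0.349788 = 151.54 W/m².
Daily total = Q̄ × 24.00 h × 3600 s/h = 151.54 × 24.00 × 3600 / 10⁶ = 13.09 MJ/m².

13.1 MJ/m²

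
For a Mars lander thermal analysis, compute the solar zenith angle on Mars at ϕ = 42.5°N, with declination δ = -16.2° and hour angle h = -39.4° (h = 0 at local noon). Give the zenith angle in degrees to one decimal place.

cos θ_z = sin ϕ sin δ + cos ϕ cos δ cos h = -0.188484 + 0.547098 = 0.358614.
θ_z = arccos(0.358614) = 69.0°.

θ_z = 69.0°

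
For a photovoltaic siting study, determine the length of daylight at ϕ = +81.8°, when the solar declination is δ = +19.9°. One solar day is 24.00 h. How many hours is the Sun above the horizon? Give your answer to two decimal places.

24.00 h

Sunrise equation: cos h₀ = −tan ϕ · tan δ = -2.5121 ≤ −1, so the Sun never sets (polar day) and h₀ = π.
Daylight = 2h₀/(2π) × 24.00 h = (3.1416/π) × 24.00 = 24.00 h.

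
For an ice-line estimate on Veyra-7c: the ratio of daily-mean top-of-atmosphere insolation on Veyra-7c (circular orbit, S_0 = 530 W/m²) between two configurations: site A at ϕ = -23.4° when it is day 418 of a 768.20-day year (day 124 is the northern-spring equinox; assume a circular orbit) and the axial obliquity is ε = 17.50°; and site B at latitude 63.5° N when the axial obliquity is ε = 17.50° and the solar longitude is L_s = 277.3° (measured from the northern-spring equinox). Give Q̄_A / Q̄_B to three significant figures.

— Configuration A (ϕ=-23.4°):
Solar longitude: L_s = 360° × (418 − 124)/768.20 = 137.777°.
sin δ = sin 17.50° × sin 137.777° = 0.20208, so δ = +11.659°.
cos h₀ = −tan(-23.4°) tan(+11.659°) = 0.0893, h₀ = 1.4814 rad.
Bracket: h₀ sin ϕ sin δ + cos ϕ cos δ sin h₀ = 1.4814×-0.39715×0.20208 + 0.91775×0.97937×0.99601 = -0.118891 + 0.895231 = 0.776340.
Q̄ = (S_0/π) × [bracket] = (530/π) × 0.776340 = 130.97 W/m².
— Configuration B (ϕ=+63.5°):
Solar declination: sin δ = sin ε · sin L_s = sin 17.50° × sin 277.3° = -0.29827, so δ = -17.354°.
cos h₀ = −tan(+63.5°) tan(-17.354°) = 0.6268, h₀ = 0.8934 rad.
Bracket: h₀ sin ϕ sin δ + cos ϕ cos δ sin h₀ = 0.8934×0.89493×-0.29827 + 0.44620×0.95448×0.77921 = -0.238476 + 0.331857 = 0.093381.
Q̄ = (S_0/π) × [bracket] = (530/π) × 0.093381 = 15.754 W/m².
Ratio Q̄_A / Q̄_B = 130.97 / 15.754 = 8.313.

Q̄_A / Q̄_B ≈ 8.31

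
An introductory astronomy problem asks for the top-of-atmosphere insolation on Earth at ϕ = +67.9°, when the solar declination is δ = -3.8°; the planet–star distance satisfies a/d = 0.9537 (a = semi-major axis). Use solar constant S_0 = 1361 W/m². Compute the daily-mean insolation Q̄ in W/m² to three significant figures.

cos h₀ = −tan(+67.9°) tan(-3.800°) = 0.1636, h₀ = 1.4065 rad.
Bracket: h₀ sin ϕ sin δ + cos ϕ cos δ sin h₀ = 1.4065×0.92653×-0.06627 + 0.37622×0.99780×0.98653 = -0.086361 + 0.370336 = 0.283975.
Inverse-square distance factor (a/d)² = 0.9537² = 0.909544.
Q̄ = (S_0/π) × 0.909544 × [bracket] = (1361/π) × 0.909544 × 0.283975 = 111.9 W/m².

Q̄ ≈ 112 W/m²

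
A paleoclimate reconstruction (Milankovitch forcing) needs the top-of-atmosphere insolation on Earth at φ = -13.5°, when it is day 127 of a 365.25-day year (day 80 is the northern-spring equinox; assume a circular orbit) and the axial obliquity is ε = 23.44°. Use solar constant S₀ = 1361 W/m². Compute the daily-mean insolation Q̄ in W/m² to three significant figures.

Q̄ ≈ 359 W/m²

Solar longitude: λ_s = 360° × (127 − 80)/365.25 = 46.324°.
sin δ = sin 23.44° × sin 46.324° = 0.28771, so δ = +16.721°.
cos H₀ = −tan(-13.5°) tan(+16.721°) = 0.0721, H₀ = 1.4986 rad.
Bracket: H₀ sin φ sin δ + cos φ cos δ sin H₀ = 1.4986×-0.23345×0.28771 + 0.97237×0.95772×0.99740 = -0.100655 + 0.928837 = 0.828182.
Q̄ = (S₀/π) × [bracket] = (1361/π) × 0.828182 = 358.8 W/m².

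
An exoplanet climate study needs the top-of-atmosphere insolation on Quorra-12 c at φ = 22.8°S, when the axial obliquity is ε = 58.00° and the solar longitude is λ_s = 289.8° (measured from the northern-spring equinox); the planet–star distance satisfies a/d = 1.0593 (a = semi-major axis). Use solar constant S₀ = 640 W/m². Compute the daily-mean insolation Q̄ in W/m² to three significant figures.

Solar declination: sin δ = sin ε · sin λ_s = sin 58.00° × sin 289.8° = -0.79791, so δ = -52.931°.
cos H₀ = −tan(-22.8°) tan(-52.931°) = -0.5564, H₀ = 2.1609 rad.
Bracket: H₀ sin φ sin δ + cos φ cos δ sin H₀ = 2.1609×-0.38752×-0.79791 + 0.92186×0.60277×0.83088 = 0.668163 + 0.461695 = 1.129858.
Inverse-square distance factor (a/d)² = 1.0593² = 1.122116.
Q̄ = (S₀/π) × 1.122116 × [bracket] = (640/π) × 1.122116 × 1.129858 = 258.3 W/m².

Q̄ ≈ 258 W/m²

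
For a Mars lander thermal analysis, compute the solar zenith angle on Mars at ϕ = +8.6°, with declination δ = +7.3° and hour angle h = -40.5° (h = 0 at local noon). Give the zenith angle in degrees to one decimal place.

θ_z = 40.1°

cos θ_z = sin ϕ sin δ + cos ϕ cos δ cos h = 0.019001 + 0.745762 = 0.764763.
θ_z = arccos(0.764763) = 40.1°.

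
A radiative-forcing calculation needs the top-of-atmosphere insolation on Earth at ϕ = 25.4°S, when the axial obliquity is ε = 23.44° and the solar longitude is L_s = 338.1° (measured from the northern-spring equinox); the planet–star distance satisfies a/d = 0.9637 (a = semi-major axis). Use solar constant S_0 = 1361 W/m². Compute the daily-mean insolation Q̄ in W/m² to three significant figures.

Q̄ ≈ 401 W/m²

Solar declination: sin δ = sin ε · sin L_s = sin 23.44° × sin 338.1° = -0.14837, so δ = -8.532°.
cos h₀ = −tan(-25.4°) tan(-8.532°) = -0.0712, h₀ = 1.6421 rad.
Bracket: h₀ sin ϕ sin δ + cos ϕ cos δ sin h₀ = 1.6421×-0.42894×-0.14837 + 0.90334×0.98893×0.99746 = 0.104506 + 0.891071 = 0.995577.
Inverse-square distance factor (a/d)² = 0.9637² = 0.928718.
Q̄ = (S_0/π) × 0.928718 × [bracket] = (1361/π) × 0.928718 × 0.995577 = 400.6 W/m².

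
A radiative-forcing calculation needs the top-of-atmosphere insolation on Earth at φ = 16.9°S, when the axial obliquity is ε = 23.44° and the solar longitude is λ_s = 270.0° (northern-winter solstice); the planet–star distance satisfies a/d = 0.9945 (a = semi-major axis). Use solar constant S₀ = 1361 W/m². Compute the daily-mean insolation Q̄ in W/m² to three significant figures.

Q̄ ≈ 457 W/m²

Solar declination: sin δ = sin ε · sin λ_s = sin 23.44° × sin 270.0° = -0.39779, so δ = -23.440°.
cos H₀ = −tan(-16.9°) tan(-23.440°) = -0.1317, H₀ = 1.7029 rad.
Bracket: H₀ sin φ sin δ + cos φ cos δ sin H₀ = 1.7029×-0.29070×-0.39779 + 0.95681×0.91748×0.99129 = 0.196919 + 0.870208 = 1.067127.
Inverse-square distance factor (a/d)² = 0.9945² = 0.989030.
Q̄ = (S₀/π) × 0.989030 × [bracket] = (1361/π) × 0.989030 × 1.067127 = 457.2 W/m².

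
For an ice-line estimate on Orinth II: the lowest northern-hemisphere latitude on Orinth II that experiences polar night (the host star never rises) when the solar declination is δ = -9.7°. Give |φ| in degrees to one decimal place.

Polar night requires cos H₀ = −tan φ tan δ ≥ 1, i.e. tan φ tan δ ≤ −1.
The boundary is |tan φ| · |tan δ| = 1, so |φ| = 90° − |δ| = 90° − 9.7° = 80.3° in the northern hemisphere.

|φ| = 80.3°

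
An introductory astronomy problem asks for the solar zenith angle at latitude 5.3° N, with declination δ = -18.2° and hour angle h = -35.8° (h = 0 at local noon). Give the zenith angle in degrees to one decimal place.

θ_z = 42.4°

cos θ_z = sin ϕ sin δ + cos ϕ cos δ cos h = -0.028851 + 0.767194 = 0.738343.
θ_z = arccos(0.738343) = 42.4°.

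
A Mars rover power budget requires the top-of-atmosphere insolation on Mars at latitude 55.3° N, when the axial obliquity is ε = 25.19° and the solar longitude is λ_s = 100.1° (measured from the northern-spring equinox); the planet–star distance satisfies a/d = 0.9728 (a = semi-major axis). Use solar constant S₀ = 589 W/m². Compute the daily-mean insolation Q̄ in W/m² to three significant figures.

Q̄ ≈ 209 W/m²

Solar declination: sin δ = sin ε · sin λ_s = sin 25.19° × sin 100.1° = 0.41903, so δ = +24.773°.
cos H₀ = −tan(+55.3°) tan(+24.773°) = -0.6665, H₀ = 2.3003 rad.
Bracket: H₀ sin φ sin δ + cos φ cos δ sin H₀ = 2.3003×0.82214×0.41903 + 0.56928×0.90797×0.74552 = 0.792456 + 0.385351 = 1.177807.
Inverse-square distance factor (a/d)² = 0.9728² = 0.946340.
Q̄ = (S₀/π) × 0.946340 × [bracket] = (589/π) × 0.946340 × 1.177807 = 209.0 W/m².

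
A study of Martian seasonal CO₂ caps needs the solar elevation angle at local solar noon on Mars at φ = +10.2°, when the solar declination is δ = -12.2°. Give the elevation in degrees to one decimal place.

At local noon the hour angle is zero, so the zenith angle equals |φ − δ| = |+10.2° − (-12.200°)| = 22.400°.
Elevation = 90° − 22.400° = 67.6°.

67.6°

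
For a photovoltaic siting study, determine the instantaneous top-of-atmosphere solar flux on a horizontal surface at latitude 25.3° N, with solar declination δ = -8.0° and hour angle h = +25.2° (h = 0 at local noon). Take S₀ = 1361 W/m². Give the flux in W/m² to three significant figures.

1.02e+03 W/m²

cos θ_z = sin φ sin δ + cos φ cos δ cos h = -0.059477 + 0.810077 = 0.750600.
Flux = S₀ · cos θ_z = 1361 × 0.750600 = 1022 W/m².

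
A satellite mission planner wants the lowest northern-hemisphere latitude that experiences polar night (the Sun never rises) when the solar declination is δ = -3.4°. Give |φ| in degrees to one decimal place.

|φ| = 86.6°

Polar night requires cos H₀ = −tan φ tan δ ≥ 1, i.e. tan φ tan δ ≤ −1.
The boundary is |tan φ| · |tan δ| = 1, so |φ| = 90° − |δ| = 90° − 3.4° = 86.6° in the northern hemisphere.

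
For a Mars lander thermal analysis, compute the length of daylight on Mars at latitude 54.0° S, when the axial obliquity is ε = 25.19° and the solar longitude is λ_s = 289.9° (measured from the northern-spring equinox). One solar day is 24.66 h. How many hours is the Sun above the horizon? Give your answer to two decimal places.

Solar declination: sin δ = sin ε · sin λ_s = sin 25.19° × sin 289.9° = -0.40021, so δ = -23.591°.
cos H₀ = −tan φ · tan δ = −tan(-54.0°) × tan(-23.591°) = -0.6011, so H₀ = 2.2156 rad = 126.95°.
Daylight = 2H₀/(2π) × 24.66 h = (2.2156/π) × 24.66 = 17.39 h.

17.39 h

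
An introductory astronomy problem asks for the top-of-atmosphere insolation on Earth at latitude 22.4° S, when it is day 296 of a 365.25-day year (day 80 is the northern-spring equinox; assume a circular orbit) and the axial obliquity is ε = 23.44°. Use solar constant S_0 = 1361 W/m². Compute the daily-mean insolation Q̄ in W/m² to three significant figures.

Q̄ ≈ 449 W/m²

Solar longitude: L_s = 360° × (296 − 80)/365.25 = 212.895°.
sin δ = sin 23.44° × sin 212.895° = -0.21604, so δ = -12.477°.
cos h₀ = −tan(-22.4°) tan(-12.477°) = -0.0912, h₀ = 1.6621 rad.
Bracket: h₀ sin ϕ sin δ + cos ϕ cos δ sin h₀ = 1.6621×-0.38107×-0.21604 + 0.92455×0.97638×0.99583 = 0.136835 + 0.898948 = 1.035783.
Q̄ = (S_0/π) × [bracket] = (1361/π) × 1.035783 = 448.7 W/m².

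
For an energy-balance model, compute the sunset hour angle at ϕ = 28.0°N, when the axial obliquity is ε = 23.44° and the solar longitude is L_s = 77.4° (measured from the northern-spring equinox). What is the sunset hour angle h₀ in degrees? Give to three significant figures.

h₀ = 103°

Solar declination: sin δ = sin ε · sin L_s = sin 23.44° × sin 77.4° = 0.38821, so δ = +22.843°.
cos h₀ = −tan ϕ · tan δ = −tan(+28.0°) × tan(+22.843°) = -0.2240, so h₀ = 1.7967 rad = 102.94°.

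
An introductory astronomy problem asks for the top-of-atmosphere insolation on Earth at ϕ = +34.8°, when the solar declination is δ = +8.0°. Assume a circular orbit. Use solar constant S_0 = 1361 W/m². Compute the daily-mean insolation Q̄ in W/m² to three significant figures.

Q̄ ≈ 408 W/m²

cos h₀ = −tan(+34.8°) tan(+8.000°) = -0.0977, h₀ = 1.6686 rad.
Bracket: h₀ sin ϕ sin δ + cos ϕ cos δ sin h₀ = 1.6686×0.57071×0.13917 + 0.82115×0.99027×0.99522 = 0.132530 + 0.809273 = 0.941803.
Q̄ = (S_0/π) × [bracket] = (1361/π) × 0.941803 = 408.0 W/m².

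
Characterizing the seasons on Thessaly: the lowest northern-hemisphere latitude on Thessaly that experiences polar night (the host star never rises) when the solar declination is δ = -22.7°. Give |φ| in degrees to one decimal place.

Polar night requires cos H₀ = −tan φ tan δ ≥ 1, i.e. tan φ tan δ ≤ −1.
The boundary is |tan φ| · |tan δ| = 1, so |φ| = 90° − |δ| = 90° − 22.7° = 67.3° in the northern hemisphere.

|φ| = 67.3°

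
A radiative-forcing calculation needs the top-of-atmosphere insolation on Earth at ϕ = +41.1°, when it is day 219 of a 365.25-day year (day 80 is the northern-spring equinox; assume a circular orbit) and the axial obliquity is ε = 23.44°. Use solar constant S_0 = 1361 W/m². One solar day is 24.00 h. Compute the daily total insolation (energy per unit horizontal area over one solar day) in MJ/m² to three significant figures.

Solar longitude: L_s = 360° × (219 − 80)/365.25 = 137.002°.
sin δ = sin 23.44° × sin 137.002° = 0.27128, so δ = +15.740°.
cos h₀ = −tan(+41.1°) tan(+15.740°) = -0.2459, h₀ = 1.8192 rad.
Bracket: h₀ sin ϕ sin δ + cos ϕ cos δ sin h₀ = 1.8192×0.65738×0.27128 + 0.75356×0.96250×0.96930 = 0.324425 + 0.703035 = 1.027460.
Q̄ = (S_0/π) × [bracket] = (1361/π) × 1.027460 = 445.12 W/m².
Daily total = Q̄ × 24.00 h × 3600 s/h = 445.12 × 24.00 × 3600 / 10⁶ = 38.46 MJ/m².

38.5 MJ/m²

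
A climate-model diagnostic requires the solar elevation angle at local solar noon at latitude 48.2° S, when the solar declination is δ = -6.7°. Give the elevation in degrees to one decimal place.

48.5°

At local noon the hour angle is zero, so the zenith angle equals |φ − δ| = |-48.2° − (-6.700°)| = 41.500°.
Elevation = 90° − 41.500° = 48.5°.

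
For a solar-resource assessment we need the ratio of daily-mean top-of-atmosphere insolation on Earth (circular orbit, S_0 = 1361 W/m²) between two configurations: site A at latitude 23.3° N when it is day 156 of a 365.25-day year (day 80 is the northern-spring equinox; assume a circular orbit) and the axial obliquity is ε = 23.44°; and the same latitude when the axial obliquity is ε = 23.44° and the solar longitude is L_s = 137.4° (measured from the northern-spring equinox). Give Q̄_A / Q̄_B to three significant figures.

Q̄_A / Q̄_B ≈ 1.04

— Configuration A (ϕ=+23.3°):
Solar longitude: L_s = 360° × (156 − 80)/365.25 = 74.908°.
sin δ = sin 23.44° × sin 74.908° = 0.38407, so δ = +22.586°.
cos h₀ = −tan(+23.3°) tan(+22.586°) = -0.1791, h₀ = 1.7509 rad.
Bracket: h₀ sin ϕ sin δ + cos ϕ cos δ sin h₀ = 1.7509×0.39555×0.38407 + 0.91845×0.92330×0.98382 = 0.265995 + 0.834284 = 1.100279.
Q̄ = (S_0/π) × [bracket] = (1361/π) × 1.100279 = 476.66 W/m².
— Configuration B (ϕ=+23.3°):
Solar declination: sin δ = sin ε · sin L_s = sin 23.44° × sin 137.4° = 0.26925, so δ = +15.620°.
cos h₀ = −tan(+23.3°) tan(+15.620°) = -0.1204, h₀ = 1.6915 rad.
Bracket: h₀ sin ϕ sin δ + cos ϕ cos δ sin h₀ = 1.6915×0.39555×0.26925 + 0.91845×0.96307×0.99272 = 0.180148 + 0.878092 = 1.058240.
Q̄ = (S_0/π) × [bracket] = (1361/π) × 1.058240 = 458.45 W/m².
Ratio Q̄_A / Q̄_B = 476.66 / 458.45 = 1.040.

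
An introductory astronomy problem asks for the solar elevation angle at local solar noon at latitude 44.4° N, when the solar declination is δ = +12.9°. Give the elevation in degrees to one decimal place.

At local noon the hour angle is zero, so the zenith angle equals |ϕ − δ| = |+44.4° − (+12.900°)| = 31.500°.
Elevation = 90° − 31.500° = 58.5°.

58.5°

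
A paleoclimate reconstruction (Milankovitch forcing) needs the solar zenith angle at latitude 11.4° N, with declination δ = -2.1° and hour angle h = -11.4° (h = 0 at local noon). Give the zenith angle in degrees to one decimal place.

cos θ_z = sin φ sin δ + cos φ cos δ cos h = -0.007243 + 0.960286 = 0.953043.
θ_z = arccos(0.953043) = 17.6°.

θ_z = 17.6°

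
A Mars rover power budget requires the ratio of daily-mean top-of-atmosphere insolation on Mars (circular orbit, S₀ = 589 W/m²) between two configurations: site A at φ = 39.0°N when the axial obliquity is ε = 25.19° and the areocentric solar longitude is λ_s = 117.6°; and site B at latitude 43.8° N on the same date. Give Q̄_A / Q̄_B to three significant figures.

— Configuration A (φ=+39.0°):
sin δ = sin 25.19° × sin 117.6° = 0.37719, so δ = +22.160°.
cos H₀ = −tan(+39.0°) tan(+22.160°) = -0.3298, H₀ = 1.9069 rad.
Bracket: H₀ sin φ sin δ + cos φ cos δ sin H₀ = 1.9069×0.62932×0.37719 + 0.77715×0.92614×0.94405 = 0.452647 + 0.679480 = 1.132127.
Q̄ = (S₀/π) × [bracket] = (589/π) × 1.132127 = 212.26 W/m².
— Configuration B (φ=+43.8°):
cos H₀ = −tan(+43.8°) tan(+22.160°) = -0.3906, H₀ = 1.9720 rad.
Bracket: H₀ sin φ sin δ + cos φ cos δ sin H₀ = 1.9720×0.69214×0.37719 + 0.72176×0.92614×0.92058 = 0.514827 + 0.615362 = 1.130189.
Q̄ = (S₀/π) × [bracket] = (589/π) × 1.130189 = 211.89 W/m².
Ratio Q̄_A / Q̄_B = 212.26 / 211.89 = 1.002.

Q̄_A / Q̄_B ≈ 1.00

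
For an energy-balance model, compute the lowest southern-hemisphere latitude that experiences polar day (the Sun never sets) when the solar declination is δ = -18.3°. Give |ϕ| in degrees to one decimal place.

Polar day requires cos h₀ = −tan ϕ tan δ ≤ −1, i.e. tan ϕ tan δ ≥ 1.
The boundary is |tan ϕ| · |tan δ| = 1, so |ϕ| = 90° − |δ| = 90° − 18.3° = 71.7° in the southern hemisphere.

|ϕ| = 71.7°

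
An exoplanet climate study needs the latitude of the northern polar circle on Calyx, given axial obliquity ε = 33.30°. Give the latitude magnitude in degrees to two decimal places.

The polar circle is the lowest latitude that experiences at least one full rotation of continuous daylight at the northern-summer solstice; it lies at |ϕ| = 90° − ε = 90° − 33.30° = 56.70°.

56.70°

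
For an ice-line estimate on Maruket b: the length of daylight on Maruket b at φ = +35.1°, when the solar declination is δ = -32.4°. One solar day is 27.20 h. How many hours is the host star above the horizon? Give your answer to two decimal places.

9.60 h

cos H₀ = −tan φ · tan δ = −tan(+35.1°) × tan(-32.400°) = 0.4460, so H₀ = 1.1085 rad = 63.51°.
Daylight = 2H₀/(2π) × 27.20 h = (1.1085/π) × 27.20 = 9.60 h.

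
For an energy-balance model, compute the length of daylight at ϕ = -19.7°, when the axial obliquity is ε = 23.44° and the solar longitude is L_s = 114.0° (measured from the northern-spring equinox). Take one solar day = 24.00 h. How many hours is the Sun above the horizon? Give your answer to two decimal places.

Solar declination: sin δ = sin ε · sin L_s = sin 23.44° × sin 114.0° = 0.36340, so δ = +21.309°.
cos h₀ = −tan ϕ · tan δ = −tan(-19.7°) × tan(+21.309°) = 0.1397, so h₀ = 1.4307 rad = 81.97°.
Daylight = 2h₀/(2π) × 24.00 h = (1.4307/π) × 24.00 = 10.93 h.

10.93 h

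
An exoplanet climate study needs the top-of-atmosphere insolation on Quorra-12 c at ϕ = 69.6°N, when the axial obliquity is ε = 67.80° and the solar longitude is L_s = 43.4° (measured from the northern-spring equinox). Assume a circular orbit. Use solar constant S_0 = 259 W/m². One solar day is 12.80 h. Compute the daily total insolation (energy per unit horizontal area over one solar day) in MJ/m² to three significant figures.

Solar declination: sin δ = sin ε · sin L_s = sin 67.80° × sin 43.4° = 0.63615, so δ = +39.506°.
cos h₀ = −tan(+69.6°) tan(+39.506°) = -2.2170 ≤ −1 ⇒ polar day, h₀ = π.
Bracket: h₀ sin ϕ sin δ + cos ϕ cos δ sin h₀ = 3.1416×0.93728×0.63615 + 0.34857×0.77156×0.00000 = 1.873181 + 0.000000 = 1.873181.
Q̄ = (S_0/π) × [bracket] = (259/π) × 1.873181 = 154.43 W/m².
Daily total = Q̄ × 12.80 h × 3600 s/h = 154.43 × 12.80 × 3600 / 10⁶ = 7.116 MJ/m².

7.12 MJ/m²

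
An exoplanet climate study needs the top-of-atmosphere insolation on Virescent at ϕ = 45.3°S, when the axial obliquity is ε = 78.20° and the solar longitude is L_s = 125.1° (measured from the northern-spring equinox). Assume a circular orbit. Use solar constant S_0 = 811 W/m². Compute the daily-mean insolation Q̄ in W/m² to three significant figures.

Q̄ ≈ 0.00 W/m²

Solar declination: sin δ = sin ε · sin L_s = sin 78.20° × sin 125.1° = 0.80086, so δ = +53.212°.
cos h₀ = −tan(-45.3°) tan(+53.212°) = 1.3514 ≥ 1 ⇒ polar night, h₀ = 0 and Q̄ = 0.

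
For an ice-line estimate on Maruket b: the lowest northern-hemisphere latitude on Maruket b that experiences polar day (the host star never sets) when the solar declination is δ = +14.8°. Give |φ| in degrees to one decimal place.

|φ| = 75.2°

Polar day requires cos H₀ = −tan φ tan δ ≤ −1, i.e. tan φ tan δ ≥ 1.
The boundary is |tan φ| · |tan δ| = 1, so |φ| = 90° − |δ| = 90° − 14.8° = 75.2° in the northern hemisphere.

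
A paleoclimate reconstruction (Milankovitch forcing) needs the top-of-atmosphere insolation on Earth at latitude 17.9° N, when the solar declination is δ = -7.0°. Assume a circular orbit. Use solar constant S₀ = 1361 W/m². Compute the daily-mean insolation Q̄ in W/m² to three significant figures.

Q̄ ≈ 384 W/m²

cos H₀ = −tan(+17.9°) tan(-7.000°) = 0.0397, H₀ = 1.5311 rad.
Bracket: H₀ sin φ sin δ + cos φ cos δ sin H₀ = 1.5311×0.30736×-0.12187 + 0.95159×0.99255×0.99921 = -0.057352 + 0.943754 = 0.886402.
Q̄ = (S₀/π) × [bracket] = (1361/π) × 0.886402 = 384.0 W/m².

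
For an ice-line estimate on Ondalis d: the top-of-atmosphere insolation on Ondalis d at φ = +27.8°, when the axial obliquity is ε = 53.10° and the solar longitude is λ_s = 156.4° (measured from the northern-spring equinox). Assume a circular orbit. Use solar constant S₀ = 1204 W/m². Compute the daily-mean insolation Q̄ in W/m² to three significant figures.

Q̄ ≈ 416 W/m²

Solar declination: sin δ = sin ε · sin λ_s = sin 53.10° × sin 156.4° = 0.32015, so δ = +18.672°.
cos H₀ = −tan(+27.8°) tan(+18.672°) = -0.1782, H₀ = 1.7499 rad.
Bracket: H₀ sin φ sin δ + cos φ cos δ sin H₀ = 1.7499×0.46639×0.32015 + 0.88458×0.94737×0.98400 = 0.261286 + 0.824616 = 1.085902.
Q̄ = (S₀/π) × [bracket] = (1204/π) × 1.085902 = 416.2 W/m².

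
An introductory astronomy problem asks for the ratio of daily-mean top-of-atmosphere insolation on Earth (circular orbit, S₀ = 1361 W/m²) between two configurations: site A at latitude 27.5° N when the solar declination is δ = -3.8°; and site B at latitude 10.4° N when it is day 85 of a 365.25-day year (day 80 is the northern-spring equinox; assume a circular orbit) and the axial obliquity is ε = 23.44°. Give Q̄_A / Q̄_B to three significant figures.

— Configuration A (φ=+27.5°):
cos H₀ = −tan(+27.5°) tan(-3.800°) = 0.0346, H₀ = 1.5362 rad.
Bracket: H₀ sin φ sin δ + cos φ cos δ sin H₀ = 1.5362×0.46175×-0.06627 + 0.88701×0.99780×0.99940 = -0.047008 + 0.884528 = 0.837520.
Q̄ = (S₀/π) × [bracket] = (1361/π) × 0.837520 = 362.83 W/m².
— Configuration B (φ=+10.4°):
Solar longitude: λ_s = 360° × (85 − 80)/365.25 = 4.928°.
sin δ = sin 23.44° × sin 4.928° = 0.03417, so δ = +1.958°.
cos H₀ = −tan(+10.4°) tan(+1.958°) = -0.0063, H₀ = 1.5771 rad.
Bracket: H₀ sin φ sin δ + cos φ cos δ sin H₀ = 1.5771×0.18052×0.03417 + 0.98357×0.99942×0.99998 = 0.009728 + 0.982980 = 0.992708.
Q̄ = (S₀/π) × [bracket] = (1361/π) × 0.992708 = 430.06 W/m².
Ratio Q̄_A / Q̄_B = 362.83 / 430.06 = 0.8437.

Q̄_A / Q̄_B ≈ 0.844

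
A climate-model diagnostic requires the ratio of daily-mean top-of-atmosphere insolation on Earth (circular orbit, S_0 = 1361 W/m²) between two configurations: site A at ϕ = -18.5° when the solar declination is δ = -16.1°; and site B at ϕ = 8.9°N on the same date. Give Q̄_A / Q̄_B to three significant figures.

— Configuration A (ϕ=-18.5°):
cos h₀ = −tan(-18.5°) tan(-16.100°) = -0.0966, h₀ = 1.6675 rad.
Bracket: h₀ sin ϕ sin δ + cos ϕ cos δ sin h₀ = 1.6675×-0.31730×-0.27731 + 0.94832×0.96078×0.99533 = 0.146724 + 0.906872 = 1.053596.
Q̄ = (S_0/π) × [bracket] = (1361/π) × 1.053596 = 456.44 W/m².
— Configuration B (ϕ=+8.9°):
cos h₀ = −tan(+8.9°) tan(-16.100°) = 0.0452, h₀ = 1.5256 rad.
Bracket: h₀ sin ϕ sin δ + cos ϕ cos δ sin h₀ = 1.5256×0.15471×-0.27731 + 0.98796×0.96078×0.99898 = -0.065452 + 0.948244 = 0.882792.
Q̄ = (S_0/π) × [bracket] = (1361/π) × 0.882792 = 382.44 W/m².
Ratio Q̄_A / Q̄_B = 456.44 / 382.44 = 1.193.

Q̄_A / Q̄_B ≈ 1.19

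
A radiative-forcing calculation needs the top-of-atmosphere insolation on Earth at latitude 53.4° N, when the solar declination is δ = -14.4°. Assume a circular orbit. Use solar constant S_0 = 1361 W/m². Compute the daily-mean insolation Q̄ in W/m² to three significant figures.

Q̄ ≈ 129 W/m²

cos h₀ = −tan(+53.4°) tan(-14.400°) = 0.3457, h₀ = 1.2178 rad.
Bracket: h₀ sin ϕ sin δ + cos ϕ cos δ sin h₀ = 1.2178×0.80282×-0.24869 + 0.59622×0.96858×0.93834 = -0.243138 + 0.541879 = 0.298741.
Q̄ = (S_0/π) × [bracket] = (1361/π) × 0.298741 = 129.4 W/m².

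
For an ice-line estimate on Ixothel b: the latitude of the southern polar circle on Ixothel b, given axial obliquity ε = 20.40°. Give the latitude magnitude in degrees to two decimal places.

The polar circle is the lowest latitude that experiences at least one full rotation of continuous darkness at the northern-summer solstice; it lies at |ϕ| = 90° − ε = 90° − 20.40° = 69.60°.

69.60°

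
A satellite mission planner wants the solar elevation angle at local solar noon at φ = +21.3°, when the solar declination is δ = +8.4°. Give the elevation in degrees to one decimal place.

77.1°

At local noon the hour angle is zero, so the zenith angle equals |φ − δ| = |+21.3° − (+8.400°)| = 12.900°.
Elevation = 90° − 12.900° = 77.1°.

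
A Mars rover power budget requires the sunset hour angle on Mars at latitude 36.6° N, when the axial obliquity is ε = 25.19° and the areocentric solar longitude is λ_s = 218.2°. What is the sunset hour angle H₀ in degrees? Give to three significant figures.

H₀ = 78.3°

sin δ = sin 25.19° × sin 218.2° = -0.26321, so δ = -15.260°.
cos H₀ = −tan φ · tan δ = −tan(+36.6°) × tan(-15.260°) = 0.2026, so H₀ = 1.3668 rad = 78.31°.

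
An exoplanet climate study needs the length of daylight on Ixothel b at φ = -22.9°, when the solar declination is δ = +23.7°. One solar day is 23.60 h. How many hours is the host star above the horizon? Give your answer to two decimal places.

cos H₀ = −tan φ · tan δ = −tan(-22.9°) × tan(+23.700°) = 0.1854, so H₀ = 1.3843 rad = 79.31°.
Daylight = 2H₀/(2π) × 23.60 h = (1.3843/π) × 23.60 = 10.40 h.

10.40 h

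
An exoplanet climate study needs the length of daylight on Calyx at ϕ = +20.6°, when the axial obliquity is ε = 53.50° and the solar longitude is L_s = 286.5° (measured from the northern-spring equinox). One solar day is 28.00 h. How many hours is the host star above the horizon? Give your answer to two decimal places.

9.79 h

Solar declination: sin δ = sin ε · sin L_s = sin 53.50° × sin 286.5° = -0.77075, so δ = -50.422°.
cos h₀ = −tan ϕ · tan δ = −tan(+20.6°) × tan(-50.422°) = 0.4547, so h₀ = 1.0988 rad = 62.95°.
Daylight = 2h₀/(2π) × 28.00 h = (1.0988/π) × 28.00 = 9.79 h.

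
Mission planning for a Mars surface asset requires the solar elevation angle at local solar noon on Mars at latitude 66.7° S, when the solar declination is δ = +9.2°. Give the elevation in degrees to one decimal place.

14.1°

At local noon the hour angle is zero, so the zenith angle equals |φ − δ| = |-66.7° − (+9.200°)| = 75.900°.
Elevation = 90° − 75.900° = 14.1°.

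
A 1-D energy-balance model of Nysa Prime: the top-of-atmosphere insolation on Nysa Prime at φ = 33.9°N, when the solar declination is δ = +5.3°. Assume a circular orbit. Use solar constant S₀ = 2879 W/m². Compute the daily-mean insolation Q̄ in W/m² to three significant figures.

cos H₀ = −tan(+33.9°) tan(+5.300°) = -0.0623, H₀ = 1.6332 rad.
Bracket: H₀ sin φ sin δ + cos φ cos δ sin H₀ = 1.6332×0.55775×0.09237 + 0.83001×0.99572×0.99806 = 0.084141 + 0.824854 = 0.908995.
Q̄ = (S₀/π) × [bracket] = (2879/π) × 0.908995 = 833.0 W/m².

Q̄ ≈ 833 W/m²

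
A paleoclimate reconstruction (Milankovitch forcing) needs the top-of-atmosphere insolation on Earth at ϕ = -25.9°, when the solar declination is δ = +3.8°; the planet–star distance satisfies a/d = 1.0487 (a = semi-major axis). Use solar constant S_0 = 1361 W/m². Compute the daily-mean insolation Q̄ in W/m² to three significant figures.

Q̄ ≈ 406 W/m²

cos h₀ = −tan(-25.9°) tan(+3.800°) = 0.0323, h₀ = 1.5385 rad.
Bracket: h₀ sin ϕ sin δ + cos ϕ cos δ sin h₀ = 1.5385×-0.43680×0.06627 + 0.89956×0.99780×0.99948 = -0.044535 + 0.897114 = 0.852579.
Inverse-square distance factor (a/d)² = 1.0487² = 1.099772.
Q̄ = (S_0/π) × 1.099772 × [bracket] = (1361/π) × 1.099772 × 0.852579 = 406.2 W/m².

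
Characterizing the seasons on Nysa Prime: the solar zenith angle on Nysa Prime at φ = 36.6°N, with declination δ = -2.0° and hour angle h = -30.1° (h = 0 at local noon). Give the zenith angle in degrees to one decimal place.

cos θ_z = sin φ sin δ + cos φ cos δ cos h = -0.020808 + 0.694136 = 0.673328.
θ_z = arccos(0.673328) = 47.7°.

θ_z = 47.7°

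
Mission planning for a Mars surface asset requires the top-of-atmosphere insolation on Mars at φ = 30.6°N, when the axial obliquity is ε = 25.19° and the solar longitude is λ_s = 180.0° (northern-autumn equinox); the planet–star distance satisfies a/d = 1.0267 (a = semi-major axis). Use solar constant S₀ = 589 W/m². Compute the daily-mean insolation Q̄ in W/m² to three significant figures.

Solar declination: sin δ = sin ε · sin λ_s = sin 25.19° × sin 180.0° = 0.00000, so δ = +0.000°.
cos H₀ = −tan(+30.6°) tan(+0.000°) = -0.0000, H₀ = 1.5708 rad.
Bracket: H₀ sin φ sin δ + cos φ cos δ sin H₀ = 1.5708×0.50904×0.00000 + 0.86074×1.00000×1.00000 = 0.000000 + 0.860740 = 0.860740.
Inverse-square distance factor (a/d)² = 1.0267² = 1.054113.
Q̄ = (S₀/π) × 1.054113 × [bracket] = (589/π) × 1.054113 × 0.860740 = 170.1 W/m².

Q̄ ≈ 170 W/m²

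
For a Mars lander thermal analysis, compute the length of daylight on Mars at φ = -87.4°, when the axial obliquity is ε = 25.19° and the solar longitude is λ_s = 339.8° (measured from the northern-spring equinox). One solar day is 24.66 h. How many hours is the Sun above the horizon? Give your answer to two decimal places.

24.66 h

Solar declination: sin δ = sin ε · sin λ_s = sin 25.19° × sin 339.8° = -0.14697, so δ = -8.451°.
Sunrise equation: cos H₀ = −tan φ · tan δ = -3.2720 ≤ −1, so the Sun never sets (polar day) and H₀ = π.
Daylight = 2H₀/(2π) × 24.66 h = (3.1416/π) × 24.66 = 24.66 h.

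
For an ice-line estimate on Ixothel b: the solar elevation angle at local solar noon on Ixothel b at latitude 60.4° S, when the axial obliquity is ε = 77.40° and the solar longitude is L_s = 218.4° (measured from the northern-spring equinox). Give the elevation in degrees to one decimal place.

Solar declination: sin δ = sin ε · sin L_s = sin 77.40° × sin 218.4° = -0.60619, so δ = -37.314°.
At local noon the hour angle is zero, so the zenith angle equals |ϕ − δ| = |-60.4° − (-37.314°)| = 23.086°.
Elevation = 90° − 23.086° = 66.9°.

66.9°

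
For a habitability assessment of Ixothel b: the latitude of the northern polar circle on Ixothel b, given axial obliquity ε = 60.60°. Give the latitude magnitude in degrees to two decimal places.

The polar circle is the lowest latitude that experiences at least one full rotation of continuous daylight at the northern-summer solstice; it lies at |φ| = 90° − ε = 90° − 60.60° = 29.40°.

29.40°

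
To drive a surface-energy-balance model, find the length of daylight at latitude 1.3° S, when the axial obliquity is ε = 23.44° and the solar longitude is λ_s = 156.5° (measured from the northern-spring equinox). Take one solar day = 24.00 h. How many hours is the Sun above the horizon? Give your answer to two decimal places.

11.97 h

Solar declination: sin δ = sin ε · sin λ_s = sin 23.44° × sin 156.5° = 0.15862, so δ = +9.127°.
cos H₀ = −tan φ · tan δ = −tan(-1.3°) × tan(+9.127°) = 0.0036, so H₀ = 1.5672 rad = 89.79°.
Daylight = 2H₀/(2π) × 24.00 h = (1.5672/π) × 24.00 = 11.97 h.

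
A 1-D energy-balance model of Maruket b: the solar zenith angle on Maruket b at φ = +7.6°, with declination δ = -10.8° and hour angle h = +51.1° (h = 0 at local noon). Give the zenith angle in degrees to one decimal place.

θ_z = 54.1°

cos θ_z = sin φ sin δ + cos φ cos δ cos h = -0.024782 + 0.611421 = 0.586639.
θ_z = arccos(0.586639) = 54.1°.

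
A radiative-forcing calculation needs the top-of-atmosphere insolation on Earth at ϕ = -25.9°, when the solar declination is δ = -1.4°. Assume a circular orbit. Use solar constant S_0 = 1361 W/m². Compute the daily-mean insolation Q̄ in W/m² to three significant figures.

cos h₀ = −tan(-25.9°) tan(-1.400°) = -0.0119, h₀ = 1.5827 rad.
Bracket: h₀ sin ϕ sin δ + cos ϕ cos δ sin h₀ = 1.5827×-0.43680×-0.02443 + 0.89956×0.99970×0.99993 = 0.016889 + 0.899227 = 0.916116.
Q̄ = (S_0/π) × [bracket] = (1361/π) × 0.916116 = 396.9 W/m².

Q̄ ≈ 397 W/m²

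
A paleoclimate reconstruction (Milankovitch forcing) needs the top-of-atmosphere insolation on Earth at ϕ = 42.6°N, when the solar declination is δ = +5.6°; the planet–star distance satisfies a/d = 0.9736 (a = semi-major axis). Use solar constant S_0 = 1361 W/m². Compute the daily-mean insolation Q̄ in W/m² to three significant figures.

cos h₀ = −tan(+42.6°) tan(+5.600°) = -0.0902, h₀ = 1.6611 rad.
Bracket: h₀ sin ϕ sin δ + cos ϕ cos δ sin h₀ = 1.6611×0.67688×0.09758 + 0.73610×0.99523×0.99593 = 0.109716 + 0.729607 = 0.839323.
Inverse-square distance factor (a/d)² = 0.9736² = 0.947897.
Q̄ = (S_0/π) × 0.947897 × [bracket] = (1361/π) × 0.947897 × 0.839323 = 344.7 W/m².

Q̄ ≈ 345 W/m²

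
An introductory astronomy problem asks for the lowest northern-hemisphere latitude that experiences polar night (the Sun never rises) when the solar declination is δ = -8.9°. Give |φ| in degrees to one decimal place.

|φ| = 81.1°

Polar night requires cos H₀ = −tan φ tan δ ≥ 1, i.e. tan φ tan δ ≤ −1.
The boundary is |tan φ| · |tan δ| = 1, so |φ| = 90° − |δ| = 90° − 8.9° = 81.1° in the northern hemisphere.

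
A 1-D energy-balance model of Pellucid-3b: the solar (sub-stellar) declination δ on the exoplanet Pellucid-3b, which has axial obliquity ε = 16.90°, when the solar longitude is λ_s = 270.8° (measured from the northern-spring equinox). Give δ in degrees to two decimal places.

sin δ = sin ε · sin λ_s = sin 16.90° × sin 270.8° = -0.290674.
δ = arcsin(-0.290674) = -16.90°.

δ = -16.90°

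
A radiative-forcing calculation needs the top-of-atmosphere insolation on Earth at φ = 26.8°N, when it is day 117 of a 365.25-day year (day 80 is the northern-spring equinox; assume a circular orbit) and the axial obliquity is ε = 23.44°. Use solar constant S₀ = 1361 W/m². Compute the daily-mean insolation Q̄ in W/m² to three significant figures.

Q̄ ≈ 451 W/m²

Solar longitude: λ_s = 360° × (117 − 80)/365.25 = 36.468°.
sin δ = sin 23.44° × sin 36.468° = 0.23644, so δ = +13.676°.
cos H₀ = −tan(+26.8°) tan(+13.676°) = -0.1229, H₀ = 1.6940 rad.
Bracket: H₀ sin φ sin δ + cos φ cos δ sin H₀ = 1.6940×0.45088×0.23644 + 0.89259×0.97165×0.99242 = 0.180591 + 0.860711 = 1.041302.
Q̄ = (S₀/π) × [bracket] = (1361/π) × 1.041302 = 451.1 W/m².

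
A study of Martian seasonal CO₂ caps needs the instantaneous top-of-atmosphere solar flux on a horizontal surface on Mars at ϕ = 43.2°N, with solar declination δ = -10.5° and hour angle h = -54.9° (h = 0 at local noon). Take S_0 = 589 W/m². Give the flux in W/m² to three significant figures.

cos θ_z = sin ϕ sin δ + cos ϕ cos δ cos h = -0.124749 + 0.412142 = 0.287393.
Flux = S_0 · cos θ_z = 589 × 0.287393 = 169.3 W/m².

169 W/m²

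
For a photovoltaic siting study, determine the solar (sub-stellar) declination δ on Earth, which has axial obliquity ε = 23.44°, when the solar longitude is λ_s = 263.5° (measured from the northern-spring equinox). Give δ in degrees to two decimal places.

δ = -23.28°

sin δ = sin ε · sin λ_s = sin 23.44° × sin 263.5° = -0.395231.
δ = arcsin(-0.395231) = -23.28°.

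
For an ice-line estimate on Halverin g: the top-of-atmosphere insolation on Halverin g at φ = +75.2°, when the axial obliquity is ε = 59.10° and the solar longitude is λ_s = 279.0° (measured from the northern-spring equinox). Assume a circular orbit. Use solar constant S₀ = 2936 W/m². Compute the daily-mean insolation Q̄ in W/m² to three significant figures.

Q̄ ≈ 0.00 W/m²

Solar declination: sin δ = sin ε · sin λ_s = sin 59.10° × sin 279.0° = -0.84750, so δ = -57.941°.
cos H₀ = −tan(+75.2°) tan(-57.941°) = 6.0431 ≥ 1 ⇒ polar night, H₀ = 0 and Q̄ = 0.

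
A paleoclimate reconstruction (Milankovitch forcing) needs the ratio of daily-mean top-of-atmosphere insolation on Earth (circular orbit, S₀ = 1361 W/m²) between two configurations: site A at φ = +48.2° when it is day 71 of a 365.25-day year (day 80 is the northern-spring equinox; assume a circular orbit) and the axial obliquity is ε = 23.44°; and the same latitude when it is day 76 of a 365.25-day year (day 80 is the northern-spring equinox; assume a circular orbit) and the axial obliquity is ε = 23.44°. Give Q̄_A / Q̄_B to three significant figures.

Q̄_A / Q̄_B ≈ 0.938

— Configuration A (φ=+48.2°):
Solar longitude: λ_s = 360° × (71 − 80)/365.25 = -8.871°, i.e. -8.871° + 360° = 351.129°.
sin δ = sin 23.44° × sin 351.129° = -0.06134, so δ = -3.517°.
cos H₀ = −tan(+48.2°) tan(-3.517°) = 0.0687, H₀ = 1.5020 rad.
Bracket: H₀ sin φ sin δ + cos φ cos δ sin H₀ = 1.5020×0.74548×-0.06134 + 0.66653×0.99812×0.99763 = -0.068683 + 0.663700 = 0.595017.
Q̄ = (S₀/π) × [bracket] = (1361/π) × 0.595017 = 257.77 W/m².
— Configuration B (φ=+48.2°):
Solar longitude: λ_s = 360° × (76 − 80)/365.25 = -3.943°, i.e. -3.943° + 360° = 356.057°.
sin δ = sin 23.44° × sin 356.057° = -0.02735, so δ = -1.567°.
cos H₀ = −tan(+48.2°) tan(-1.567°) = 0.0306, H₀ = 1.5402 rad.
Bracket: H₀ sin φ sin δ + cos φ cos δ sin H₀ = 1.5402×0.74548×-0.02735 + 0.66653×0.99963×0.99953 = -0.031403 + 0.665970 = 0.634567.
Q̄ = (S₀/π) × [bracket] = (1361/π) × 0.634567 = 274.91 W/m².
Ratio Q̄_A / Q̄_B = 257.77 / 274.91 = 0.9377.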